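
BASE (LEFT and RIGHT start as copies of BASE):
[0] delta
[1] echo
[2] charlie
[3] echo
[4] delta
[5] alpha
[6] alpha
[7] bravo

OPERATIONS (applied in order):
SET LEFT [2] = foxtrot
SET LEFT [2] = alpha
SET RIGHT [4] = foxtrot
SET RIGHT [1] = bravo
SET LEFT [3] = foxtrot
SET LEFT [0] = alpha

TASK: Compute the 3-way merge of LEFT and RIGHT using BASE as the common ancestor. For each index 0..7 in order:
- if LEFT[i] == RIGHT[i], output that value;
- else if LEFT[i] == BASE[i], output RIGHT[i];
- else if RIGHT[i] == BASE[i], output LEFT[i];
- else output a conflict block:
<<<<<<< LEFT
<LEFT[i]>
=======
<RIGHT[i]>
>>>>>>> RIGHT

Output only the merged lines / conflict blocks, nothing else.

Answer: alpha
bravo
alpha
foxtrot
foxtrot
alpha
alpha
bravo

Derivation:
Final LEFT:  [alpha, echo, alpha, foxtrot, delta, alpha, alpha, bravo]
Final RIGHT: [delta, bravo, charlie, echo, foxtrot, alpha, alpha, bravo]
i=0: L=alpha, R=delta=BASE -> take LEFT -> alpha
i=1: L=echo=BASE, R=bravo -> take RIGHT -> bravo
i=2: L=alpha, R=charlie=BASE -> take LEFT -> alpha
i=3: L=foxtrot, R=echo=BASE -> take LEFT -> foxtrot
i=4: L=delta=BASE, R=foxtrot -> take RIGHT -> foxtrot
i=5: L=alpha R=alpha -> agree -> alpha
i=6: L=alpha R=alpha -> agree -> alpha
i=7: L=bravo R=bravo -> agree -> bravo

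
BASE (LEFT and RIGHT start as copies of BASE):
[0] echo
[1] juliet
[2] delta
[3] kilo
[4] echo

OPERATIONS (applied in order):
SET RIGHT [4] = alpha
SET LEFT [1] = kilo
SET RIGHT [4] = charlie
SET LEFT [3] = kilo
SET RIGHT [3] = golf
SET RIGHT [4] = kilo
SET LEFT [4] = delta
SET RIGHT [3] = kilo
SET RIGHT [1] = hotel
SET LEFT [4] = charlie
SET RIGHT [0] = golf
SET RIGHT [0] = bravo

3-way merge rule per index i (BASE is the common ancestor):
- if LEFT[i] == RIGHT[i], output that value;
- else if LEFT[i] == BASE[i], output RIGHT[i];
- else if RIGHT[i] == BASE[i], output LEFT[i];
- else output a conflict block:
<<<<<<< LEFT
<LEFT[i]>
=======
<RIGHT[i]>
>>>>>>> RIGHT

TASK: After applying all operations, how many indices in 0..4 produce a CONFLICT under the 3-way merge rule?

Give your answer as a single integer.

Final LEFT:  [echo, kilo, delta, kilo, charlie]
Final RIGHT: [bravo, hotel, delta, kilo, kilo]
i=0: L=echo=BASE, R=bravo -> take RIGHT -> bravo
i=1: BASE=juliet L=kilo R=hotel all differ -> CONFLICT
i=2: L=delta R=delta -> agree -> delta
i=3: L=kilo R=kilo -> agree -> kilo
i=4: BASE=echo L=charlie R=kilo all differ -> CONFLICT
Conflict count: 2

Answer: 2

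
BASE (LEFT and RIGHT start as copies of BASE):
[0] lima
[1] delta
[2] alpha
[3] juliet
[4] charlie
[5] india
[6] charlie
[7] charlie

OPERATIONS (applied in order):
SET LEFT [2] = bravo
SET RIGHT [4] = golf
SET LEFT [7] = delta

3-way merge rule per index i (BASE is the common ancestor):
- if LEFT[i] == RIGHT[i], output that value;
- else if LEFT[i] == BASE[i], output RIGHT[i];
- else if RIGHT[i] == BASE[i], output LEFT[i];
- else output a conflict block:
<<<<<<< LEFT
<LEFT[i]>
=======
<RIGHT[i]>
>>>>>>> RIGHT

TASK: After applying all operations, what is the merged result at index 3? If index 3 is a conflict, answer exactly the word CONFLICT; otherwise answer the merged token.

Answer: juliet

Derivation:
Final LEFT:  [lima, delta, bravo, juliet, charlie, india, charlie, delta]
Final RIGHT: [lima, delta, alpha, juliet, golf, india, charlie, charlie]
i=0: L=lima R=lima -> agree -> lima
i=1: L=delta R=delta -> agree -> delta
i=2: L=bravo, R=alpha=BASE -> take LEFT -> bravo
i=3: L=juliet R=juliet -> agree -> juliet
i=4: L=charlie=BASE, R=golf -> take RIGHT -> golf
i=5: L=india R=india -> agree -> india
i=6: L=charlie R=charlie -> agree -> charlie
i=7: L=delta, R=charlie=BASE -> take LEFT -> delta
Index 3 -> juliet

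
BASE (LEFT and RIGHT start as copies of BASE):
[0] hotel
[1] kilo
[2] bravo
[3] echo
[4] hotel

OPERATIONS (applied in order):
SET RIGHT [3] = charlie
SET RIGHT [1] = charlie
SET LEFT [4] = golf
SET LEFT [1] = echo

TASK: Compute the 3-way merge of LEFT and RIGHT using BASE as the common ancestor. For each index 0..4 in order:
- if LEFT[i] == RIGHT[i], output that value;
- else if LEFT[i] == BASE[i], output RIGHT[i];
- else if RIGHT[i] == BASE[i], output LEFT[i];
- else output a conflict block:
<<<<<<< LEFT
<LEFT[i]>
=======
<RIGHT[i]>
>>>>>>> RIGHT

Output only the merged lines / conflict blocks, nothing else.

Final LEFT:  [hotel, echo, bravo, echo, golf]
Final RIGHT: [hotel, charlie, bravo, charlie, hotel]
i=0: L=hotel R=hotel -> agree -> hotel
i=1: BASE=kilo L=echo R=charlie all differ -> CONFLICT
i=2: L=bravo R=bravo -> agree -> bravo
i=3: L=echo=BASE, R=charlie -> take RIGHT -> charlie
i=4: L=golf, R=hotel=BASE -> take LEFT -> golf

Answer: hotel
<<<<<<< LEFT
echo
=======
charlie
>>>>>>> RIGHT
bravo
charlie
golf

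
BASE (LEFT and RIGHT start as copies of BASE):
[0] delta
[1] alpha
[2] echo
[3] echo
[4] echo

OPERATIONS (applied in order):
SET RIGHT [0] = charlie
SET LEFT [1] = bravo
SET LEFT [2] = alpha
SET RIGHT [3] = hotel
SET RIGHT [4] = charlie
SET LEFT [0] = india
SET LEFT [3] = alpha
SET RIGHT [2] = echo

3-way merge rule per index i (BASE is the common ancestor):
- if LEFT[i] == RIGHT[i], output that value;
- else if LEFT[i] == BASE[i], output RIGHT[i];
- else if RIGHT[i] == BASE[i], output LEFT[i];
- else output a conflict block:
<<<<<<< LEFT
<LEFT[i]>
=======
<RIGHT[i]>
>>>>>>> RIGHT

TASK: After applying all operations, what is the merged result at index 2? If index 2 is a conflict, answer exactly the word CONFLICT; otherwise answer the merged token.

Answer: alpha

Derivation:
Final LEFT:  [india, bravo, alpha, alpha, echo]
Final RIGHT: [charlie, alpha, echo, hotel, charlie]
i=0: BASE=delta L=india R=charlie all differ -> CONFLICT
i=1: L=bravo, R=alpha=BASE -> take LEFT -> bravo
i=2: L=alpha, R=echo=BASE -> take LEFT -> alpha
i=3: BASE=echo L=alpha R=hotel all differ -> CONFLICT
i=4: L=echo=BASE, R=charlie -> take RIGHT -> charlie
Index 2 -> alpha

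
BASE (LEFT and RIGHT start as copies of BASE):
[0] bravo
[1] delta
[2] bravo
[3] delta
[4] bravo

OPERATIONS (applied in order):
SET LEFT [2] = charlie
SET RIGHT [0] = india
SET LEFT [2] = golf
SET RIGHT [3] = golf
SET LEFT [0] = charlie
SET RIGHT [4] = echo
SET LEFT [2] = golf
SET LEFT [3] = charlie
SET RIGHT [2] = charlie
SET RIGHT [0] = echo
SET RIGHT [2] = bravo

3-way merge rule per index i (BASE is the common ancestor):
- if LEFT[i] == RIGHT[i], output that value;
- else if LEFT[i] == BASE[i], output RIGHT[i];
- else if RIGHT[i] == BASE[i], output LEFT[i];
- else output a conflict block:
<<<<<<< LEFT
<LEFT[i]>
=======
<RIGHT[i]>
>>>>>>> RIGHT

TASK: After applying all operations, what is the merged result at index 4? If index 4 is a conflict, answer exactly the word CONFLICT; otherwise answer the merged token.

Answer: echo

Derivation:
Final LEFT:  [charlie, delta, golf, charlie, bravo]
Final RIGHT: [echo, delta, bravo, golf, echo]
i=0: BASE=bravo L=charlie R=echo all differ -> CONFLICT
i=1: L=delta R=delta -> agree -> delta
i=2: L=golf, R=bravo=BASE -> take LEFT -> golf
i=3: BASE=delta L=charlie R=golf all differ -> CONFLICT
i=4: L=bravo=BASE, R=echo -> take RIGHT -> echo
Index 4 -> echo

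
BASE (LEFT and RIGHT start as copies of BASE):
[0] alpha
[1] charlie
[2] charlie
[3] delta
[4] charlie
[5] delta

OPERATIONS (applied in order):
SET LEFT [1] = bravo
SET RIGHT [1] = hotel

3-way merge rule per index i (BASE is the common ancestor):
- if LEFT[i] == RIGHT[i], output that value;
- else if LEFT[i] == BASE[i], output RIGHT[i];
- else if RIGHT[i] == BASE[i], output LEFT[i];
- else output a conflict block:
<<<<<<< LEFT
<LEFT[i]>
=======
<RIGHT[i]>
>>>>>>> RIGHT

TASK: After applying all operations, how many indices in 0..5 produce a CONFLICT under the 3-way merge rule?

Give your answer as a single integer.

Final LEFT:  [alpha, bravo, charlie, delta, charlie, delta]
Final RIGHT: [alpha, hotel, charlie, delta, charlie, delta]
i=0: L=alpha R=alpha -> agree -> alpha
i=1: BASE=charlie L=bravo R=hotel all differ -> CONFLICT
i=2: L=charlie R=charlie -> agree -> charlie
i=3: L=delta R=delta -> agree -> delta
i=4: L=charlie R=charlie -> agree -> charlie
i=5: L=delta R=delta -> agree -> delta
Conflict count: 1

Answer: 1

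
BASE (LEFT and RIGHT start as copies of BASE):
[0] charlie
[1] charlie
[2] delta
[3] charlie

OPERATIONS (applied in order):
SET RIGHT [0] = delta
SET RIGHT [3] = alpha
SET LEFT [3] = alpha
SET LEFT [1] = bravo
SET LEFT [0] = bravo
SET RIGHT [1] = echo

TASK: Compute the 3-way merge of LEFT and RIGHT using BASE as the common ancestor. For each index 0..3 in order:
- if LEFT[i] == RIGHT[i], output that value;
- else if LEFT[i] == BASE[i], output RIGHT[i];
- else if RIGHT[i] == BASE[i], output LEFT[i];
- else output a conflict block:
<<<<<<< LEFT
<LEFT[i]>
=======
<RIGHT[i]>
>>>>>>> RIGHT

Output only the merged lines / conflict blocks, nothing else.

Answer: <<<<<<< LEFT
bravo
=======
delta
>>>>>>> RIGHT
<<<<<<< LEFT
bravo
=======
echo
>>>>>>> RIGHT
delta
alpha

Derivation:
Final LEFT:  [bravo, bravo, delta, alpha]
Final RIGHT: [delta, echo, delta, alpha]
i=0: BASE=charlie L=bravo R=delta all differ -> CONFLICT
i=1: BASE=charlie L=bravo R=echo all differ -> CONFLICT
i=2: L=delta R=delta -> agree -> delta
i=3: L=alpha R=alpha -> agree -> alpha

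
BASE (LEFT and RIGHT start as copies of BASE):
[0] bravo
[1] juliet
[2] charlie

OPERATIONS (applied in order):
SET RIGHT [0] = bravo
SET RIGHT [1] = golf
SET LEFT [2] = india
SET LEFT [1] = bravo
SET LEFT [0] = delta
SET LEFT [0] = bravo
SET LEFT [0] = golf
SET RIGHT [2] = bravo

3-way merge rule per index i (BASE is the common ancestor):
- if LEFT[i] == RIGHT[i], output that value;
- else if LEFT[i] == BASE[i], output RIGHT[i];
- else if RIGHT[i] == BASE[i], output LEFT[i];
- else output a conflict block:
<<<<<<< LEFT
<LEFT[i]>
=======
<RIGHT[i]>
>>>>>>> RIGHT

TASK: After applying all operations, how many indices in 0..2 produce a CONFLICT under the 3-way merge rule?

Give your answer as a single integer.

Final LEFT:  [golf, bravo, india]
Final RIGHT: [bravo, golf, bravo]
i=0: L=golf, R=bravo=BASE -> take LEFT -> golf
i=1: BASE=juliet L=bravo R=golf all differ -> CONFLICT
i=2: BASE=charlie L=india R=bravo all differ -> CONFLICT
Conflict count: 2

Answer: 2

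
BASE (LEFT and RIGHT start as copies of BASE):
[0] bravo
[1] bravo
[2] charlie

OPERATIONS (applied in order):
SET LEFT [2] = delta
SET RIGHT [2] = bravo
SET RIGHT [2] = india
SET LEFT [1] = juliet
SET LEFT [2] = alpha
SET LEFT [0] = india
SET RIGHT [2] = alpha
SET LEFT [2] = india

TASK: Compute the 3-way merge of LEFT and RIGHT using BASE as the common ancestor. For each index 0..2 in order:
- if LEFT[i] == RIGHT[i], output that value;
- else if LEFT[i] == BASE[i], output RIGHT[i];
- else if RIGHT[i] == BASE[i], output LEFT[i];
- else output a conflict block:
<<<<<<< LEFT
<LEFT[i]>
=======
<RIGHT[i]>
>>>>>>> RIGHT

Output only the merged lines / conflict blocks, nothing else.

Answer: india
juliet
<<<<<<< LEFT
india
=======
alpha
>>>>>>> RIGHT

Derivation:
Final LEFT:  [india, juliet, india]
Final RIGHT: [bravo, bravo, alpha]
i=0: L=india, R=bravo=BASE -> take LEFT -> india
i=1: L=juliet, R=bravo=BASE -> take LEFT -> juliet
i=2: BASE=charlie L=india R=alpha all differ -> CONFLICT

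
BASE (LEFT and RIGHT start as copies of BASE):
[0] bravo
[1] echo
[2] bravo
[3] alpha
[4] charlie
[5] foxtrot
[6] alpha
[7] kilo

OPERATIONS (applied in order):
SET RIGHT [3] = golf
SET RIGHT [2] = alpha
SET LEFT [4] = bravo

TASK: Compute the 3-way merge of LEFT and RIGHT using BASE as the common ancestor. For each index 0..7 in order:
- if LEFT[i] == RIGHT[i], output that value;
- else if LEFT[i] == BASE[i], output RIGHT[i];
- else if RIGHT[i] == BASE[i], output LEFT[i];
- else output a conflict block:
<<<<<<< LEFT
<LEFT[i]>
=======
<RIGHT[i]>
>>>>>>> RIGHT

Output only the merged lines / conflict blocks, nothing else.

Answer: bravo
echo
alpha
golf
bravo
foxtrot
alpha
kilo

Derivation:
Final LEFT:  [bravo, echo, bravo, alpha, bravo, foxtrot, alpha, kilo]
Final RIGHT: [bravo, echo, alpha, golf, charlie, foxtrot, alpha, kilo]
i=0: L=bravo R=bravo -> agree -> bravo
i=1: L=echo R=echo -> agree -> echo
i=2: L=bravo=BASE, R=alpha -> take RIGHT -> alpha
i=3: L=alpha=BASE, R=golf -> take RIGHT -> golf
i=4: L=bravo, R=charlie=BASE -> take LEFT -> bravo
i=5: L=foxtrot R=foxtrot -> agree -> foxtrot
i=6: L=alpha R=alpha -> agree -> alpha
i=7: L=kilo R=kilo -> agree -> kilo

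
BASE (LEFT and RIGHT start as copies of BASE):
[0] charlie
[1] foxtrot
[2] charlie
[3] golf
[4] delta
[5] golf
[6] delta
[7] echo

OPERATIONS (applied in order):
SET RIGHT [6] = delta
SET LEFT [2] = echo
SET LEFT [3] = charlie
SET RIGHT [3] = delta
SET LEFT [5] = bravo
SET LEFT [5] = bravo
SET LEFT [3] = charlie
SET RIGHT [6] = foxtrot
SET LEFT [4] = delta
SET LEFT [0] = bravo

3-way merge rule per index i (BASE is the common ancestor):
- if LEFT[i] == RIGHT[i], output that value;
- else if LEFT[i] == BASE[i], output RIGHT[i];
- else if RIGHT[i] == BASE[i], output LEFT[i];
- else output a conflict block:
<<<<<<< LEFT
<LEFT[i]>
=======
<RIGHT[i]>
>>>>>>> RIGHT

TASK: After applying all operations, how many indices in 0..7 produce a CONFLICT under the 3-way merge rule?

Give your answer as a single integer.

Final LEFT:  [bravo, foxtrot, echo, charlie, delta, bravo, delta, echo]
Final RIGHT: [charlie, foxtrot, charlie, delta, delta, golf, foxtrot, echo]
i=0: L=bravo, R=charlie=BASE -> take LEFT -> bravo
i=1: L=foxtrot R=foxtrot -> agree -> foxtrot
i=2: L=echo, R=charlie=BASE -> take LEFT -> echo
i=3: BASE=golf L=charlie R=delta all differ -> CONFLICT
i=4: L=delta R=delta -> agree -> delta
i=5: L=bravo, R=golf=BASE -> take LEFT -> bravo
i=6: L=delta=BASE, R=foxtrot -> take RIGHT -> foxtrot
i=7: L=echo R=echo -> agree -> echo
Conflict count: 1

Answer: 1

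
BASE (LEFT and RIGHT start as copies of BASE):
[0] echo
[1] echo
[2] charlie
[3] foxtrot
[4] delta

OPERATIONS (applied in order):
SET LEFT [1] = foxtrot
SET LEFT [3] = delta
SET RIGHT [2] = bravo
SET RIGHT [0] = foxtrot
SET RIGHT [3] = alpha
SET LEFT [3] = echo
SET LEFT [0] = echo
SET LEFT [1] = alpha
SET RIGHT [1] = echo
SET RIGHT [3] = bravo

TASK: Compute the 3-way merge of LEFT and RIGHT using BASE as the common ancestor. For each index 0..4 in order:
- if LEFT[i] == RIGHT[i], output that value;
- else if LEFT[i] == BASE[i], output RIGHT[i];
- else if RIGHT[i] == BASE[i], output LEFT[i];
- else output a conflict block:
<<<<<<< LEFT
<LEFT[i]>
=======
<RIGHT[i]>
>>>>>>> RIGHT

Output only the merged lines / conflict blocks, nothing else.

Answer: foxtrot
alpha
bravo
<<<<<<< LEFT
echo
=======
bravo
>>>>>>> RIGHT
delta

Derivation:
Final LEFT:  [echo, alpha, charlie, echo, delta]
Final RIGHT: [foxtrot, echo, bravo, bravo, delta]
i=0: L=echo=BASE, R=foxtrot -> take RIGHT -> foxtrot
i=1: L=alpha, R=echo=BASE -> take LEFT -> alpha
i=2: L=charlie=BASE, R=bravo -> take RIGHT -> bravo
i=3: BASE=foxtrot L=echo R=bravo all differ -> CONFLICT
i=4: L=delta R=delta -> agree -> delta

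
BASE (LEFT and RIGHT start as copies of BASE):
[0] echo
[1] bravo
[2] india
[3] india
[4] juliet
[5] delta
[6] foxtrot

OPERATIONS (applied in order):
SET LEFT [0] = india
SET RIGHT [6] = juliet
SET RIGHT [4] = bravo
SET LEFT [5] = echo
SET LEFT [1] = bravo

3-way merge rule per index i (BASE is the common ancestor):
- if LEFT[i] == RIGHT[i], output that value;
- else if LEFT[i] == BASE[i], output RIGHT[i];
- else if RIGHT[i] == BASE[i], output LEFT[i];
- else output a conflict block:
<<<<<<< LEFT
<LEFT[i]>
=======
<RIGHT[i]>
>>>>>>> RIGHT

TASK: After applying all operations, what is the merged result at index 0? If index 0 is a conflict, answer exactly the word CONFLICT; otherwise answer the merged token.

Final LEFT:  [india, bravo, india, india, juliet, echo, foxtrot]
Final RIGHT: [echo, bravo, india, india, bravo, delta, juliet]
i=0: L=india, R=echo=BASE -> take LEFT -> india
i=1: L=bravo R=bravo -> agree -> bravo
i=2: L=india R=india -> agree -> india
i=3: L=india R=india -> agree -> india
i=4: L=juliet=BASE, R=bravo -> take RIGHT -> bravo
i=5: L=echo, R=delta=BASE -> take LEFT -> echo
i=6: L=foxtrot=BASE, R=juliet -> take RIGHT -> juliet
Index 0 -> india

Answer: india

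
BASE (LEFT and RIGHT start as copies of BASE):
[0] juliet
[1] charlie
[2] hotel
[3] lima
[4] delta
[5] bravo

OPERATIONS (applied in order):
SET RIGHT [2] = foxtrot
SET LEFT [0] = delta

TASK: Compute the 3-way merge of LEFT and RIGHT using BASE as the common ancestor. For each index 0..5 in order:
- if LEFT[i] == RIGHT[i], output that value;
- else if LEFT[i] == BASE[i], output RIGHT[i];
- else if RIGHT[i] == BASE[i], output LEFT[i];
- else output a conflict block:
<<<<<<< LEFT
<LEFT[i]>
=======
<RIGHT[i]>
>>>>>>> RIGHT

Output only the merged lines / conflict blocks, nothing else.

Answer: delta
charlie
foxtrot
lima
delta
bravo

Derivation:
Final LEFT:  [delta, charlie, hotel, lima, delta, bravo]
Final RIGHT: [juliet, charlie, foxtrot, lima, delta, bravo]
i=0: L=delta, R=juliet=BASE -> take LEFT -> delta
i=1: L=charlie R=charlie -> agree -> charlie
i=2: L=hotel=BASE, R=foxtrot -> take RIGHT -> foxtrot
i=3: L=lima R=lima -> agree -> lima
i=4: L=delta R=delta -> agree -> delta
i=5: L=bravo R=bravo -> agree -> bravo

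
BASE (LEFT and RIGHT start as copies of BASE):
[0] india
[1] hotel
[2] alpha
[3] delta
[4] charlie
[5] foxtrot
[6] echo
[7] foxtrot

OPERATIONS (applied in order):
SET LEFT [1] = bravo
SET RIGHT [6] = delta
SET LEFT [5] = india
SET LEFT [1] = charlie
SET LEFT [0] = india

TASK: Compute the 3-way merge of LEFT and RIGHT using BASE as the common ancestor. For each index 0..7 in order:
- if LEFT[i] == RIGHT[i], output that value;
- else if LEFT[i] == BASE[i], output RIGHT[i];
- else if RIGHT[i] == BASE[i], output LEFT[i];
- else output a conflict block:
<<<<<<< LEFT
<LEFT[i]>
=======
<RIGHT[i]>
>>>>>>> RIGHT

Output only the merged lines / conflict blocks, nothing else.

Answer: india
charlie
alpha
delta
charlie
india
delta
foxtrot

Derivation:
Final LEFT:  [india, charlie, alpha, delta, charlie, india, echo, foxtrot]
Final RIGHT: [india, hotel, alpha, delta, charlie, foxtrot, delta, foxtrot]
i=0: L=india R=india -> agree -> india
i=1: L=charlie, R=hotel=BASE -> take LEFT -> charlie
i=2: L=alpha R=alpha -> agree -> alpha
i=3: L=delta R=delta -> agree -> delta
i=4: L=charlie R=charlie -> agree -> charlie
i=5: L=india, R=foxtrot=BASE -> take LEFT -> india
i=6: L=echo=BASE, R=delta -> take RIGHT -> delta
i=7: L=foxtrot R=foxtrot -> agree -> foxtrot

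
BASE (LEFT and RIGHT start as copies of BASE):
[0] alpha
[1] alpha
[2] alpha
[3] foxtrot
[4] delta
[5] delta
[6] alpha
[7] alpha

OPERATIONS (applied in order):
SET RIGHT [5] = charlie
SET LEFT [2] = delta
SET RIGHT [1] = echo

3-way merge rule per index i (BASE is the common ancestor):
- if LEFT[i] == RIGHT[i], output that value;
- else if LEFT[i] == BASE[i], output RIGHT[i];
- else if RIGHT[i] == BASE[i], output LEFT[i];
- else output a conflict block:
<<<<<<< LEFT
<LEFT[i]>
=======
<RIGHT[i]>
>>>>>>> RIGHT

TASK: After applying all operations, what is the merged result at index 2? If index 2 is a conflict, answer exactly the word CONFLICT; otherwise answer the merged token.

Final LEFT:  [alpha, alpha, delta, foxtrot, delta, delta, alpha, alpha]
Final RIGHT: [alpha, echo, alpha, foxtrot, delta, charlie, alpha, alpha]
i=0: L=alpha R=alpha -> agree -> alpha
i=1: L=alpha=BASE, R=echo -> take RIGHT -> echo
i=2: L=delta, R=alpha=BASE -> take LEFT -> delta
i=3: L=foxtrot R=foxtrot -> agree -> foxtrot
i=4: L=delta R=delta -> agree -> delta
i=5: L=delta=BASE, R=charlie -> take RIGHT -> charlie
i=6: L=alpha R=alpha -> agree -> alpha
i=7: L=alpha R=alpha -> agree -> alpha
Index 2 -> delta

Answer: delta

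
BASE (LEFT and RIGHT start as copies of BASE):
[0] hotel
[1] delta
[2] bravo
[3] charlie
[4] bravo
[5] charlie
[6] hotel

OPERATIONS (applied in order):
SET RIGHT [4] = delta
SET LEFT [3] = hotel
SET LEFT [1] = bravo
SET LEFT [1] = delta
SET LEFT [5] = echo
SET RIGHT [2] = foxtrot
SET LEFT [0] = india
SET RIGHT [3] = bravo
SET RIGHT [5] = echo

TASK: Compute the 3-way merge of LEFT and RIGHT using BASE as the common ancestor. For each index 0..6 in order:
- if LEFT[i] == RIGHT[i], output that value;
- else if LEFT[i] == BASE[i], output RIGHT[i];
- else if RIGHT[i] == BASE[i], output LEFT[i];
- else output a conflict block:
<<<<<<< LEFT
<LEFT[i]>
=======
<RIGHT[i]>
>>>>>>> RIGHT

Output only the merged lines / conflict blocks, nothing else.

Answer: india
delta
foxtrot
<<<<<<< LEFT
hotel
=======
bravo
>>>>>>> RIGHT
delta
echo
hotel

Derivation:
Final LEFT:  [india, delta, bravo, hotel, bravo, echo, hotel]
Final RIGHT: [hotel, delta, foxtrot, bravo, delta, echo, hotel]
i=0: L=india, R=hotel=BASE -> take LEFT -> india
i=1: L=delta R=delta -> agree -> delta
i=2: L=bravo=BASE, R=foxtrot -> take RIGHT -> foxtrot
i=3: BASE=charlie L=hotel R=bravo all differ -> CONFLICT
i=4: L=bravo=BASE, R=delta -> take RIGHT -> delta
i=5: L=echo R=echo -> agree -> echo
i=6: L=hotel R=hotel -> agree -> hotel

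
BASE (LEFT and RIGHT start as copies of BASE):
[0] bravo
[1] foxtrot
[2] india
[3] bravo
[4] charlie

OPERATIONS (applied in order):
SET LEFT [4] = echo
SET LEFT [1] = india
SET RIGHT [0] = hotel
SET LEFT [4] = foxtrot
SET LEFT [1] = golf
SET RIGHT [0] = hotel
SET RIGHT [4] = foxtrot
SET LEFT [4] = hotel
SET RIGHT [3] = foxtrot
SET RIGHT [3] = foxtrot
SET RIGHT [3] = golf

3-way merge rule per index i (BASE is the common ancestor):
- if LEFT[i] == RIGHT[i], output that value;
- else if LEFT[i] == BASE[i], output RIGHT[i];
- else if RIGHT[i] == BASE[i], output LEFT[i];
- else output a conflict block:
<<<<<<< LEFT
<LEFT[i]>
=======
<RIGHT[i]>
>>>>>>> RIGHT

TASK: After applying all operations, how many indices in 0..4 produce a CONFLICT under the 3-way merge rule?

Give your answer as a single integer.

Answer: 1

Derivation:
Final LEFT:  [bravo, golf, india, bravo, hotel]
Final RIGHT: [hotel, foxtrot, india, golf, foxtrot]
i=0: L=bravo=BASE, R=hotel -> take RIGHT -> hotel
i=1: L=golf, R=foxtrot=BASE -> take LEFT -> golf
i=2: L=india R=india -> agree -> india
i=3: L=bravo=BASE, R=golf -> take RIGHT -> golf
i=4: BASE=charlie L=hotel R=foxtrot all differ -> CONFLICT
Conflict count: 1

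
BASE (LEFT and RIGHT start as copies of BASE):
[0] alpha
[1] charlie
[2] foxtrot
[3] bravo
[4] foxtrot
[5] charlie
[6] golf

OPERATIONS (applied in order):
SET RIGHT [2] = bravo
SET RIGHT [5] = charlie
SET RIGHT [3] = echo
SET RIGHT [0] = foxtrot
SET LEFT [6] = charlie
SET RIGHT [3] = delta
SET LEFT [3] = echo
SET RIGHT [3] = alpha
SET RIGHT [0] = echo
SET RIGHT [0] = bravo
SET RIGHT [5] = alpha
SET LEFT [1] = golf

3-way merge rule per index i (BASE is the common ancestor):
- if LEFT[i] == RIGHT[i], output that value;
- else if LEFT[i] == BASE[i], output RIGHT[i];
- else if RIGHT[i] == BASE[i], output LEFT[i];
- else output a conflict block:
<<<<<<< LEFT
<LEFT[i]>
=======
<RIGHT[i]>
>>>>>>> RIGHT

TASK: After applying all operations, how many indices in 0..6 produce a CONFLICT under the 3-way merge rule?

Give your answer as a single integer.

Answer: 1

Derivation:
Final LEFT:  [alpha, golf, foxtrot, echo, foxtrot, charlie, charlie]
Final RIGHT: [bravo, charlie, bravo, alpha, foxtrot, alpha, golf]
i=0: L=alpha=BASE, R=bravo -> take RIGHT -> bravo
i=1: L=golf, R=charlie=BASE -> take LEFT -> golf
i=2: L=foxtrot=BASE, R=bravo -> take RIGHT -> bravo
i=3: BASE=bravo L=echo R=alpha all differ -> CONFLICT
i=4: L=foxtrot R=foxtrot -> agree -> foxtrot
i=5: L=charlie=BASE, R=alpha -> take RIGHT -> alpha
i=6: L=charlie, R=golf=BASE -> take LEFT -> charlie
Conflict count: 1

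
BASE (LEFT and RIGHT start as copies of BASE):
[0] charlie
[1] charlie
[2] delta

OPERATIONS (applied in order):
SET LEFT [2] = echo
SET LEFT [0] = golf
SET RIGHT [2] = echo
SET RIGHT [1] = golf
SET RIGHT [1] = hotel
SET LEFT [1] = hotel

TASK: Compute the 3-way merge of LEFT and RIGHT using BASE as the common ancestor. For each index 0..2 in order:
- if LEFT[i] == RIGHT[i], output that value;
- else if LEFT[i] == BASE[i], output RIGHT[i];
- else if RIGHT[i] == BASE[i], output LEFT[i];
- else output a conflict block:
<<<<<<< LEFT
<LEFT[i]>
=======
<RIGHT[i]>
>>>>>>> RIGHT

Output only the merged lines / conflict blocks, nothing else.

Answer: golf
hotel
echo

Derivation:
Final LEFT:  [golf, hotel, echo]
Final RIGHT: [charlie, hotel, echo]
i=0: L=golf, R=charlie=BASE -> take LEFT -> golf
i=1: L=hotel R=hotel -> agree -> hotel
i=2: L=echo R=echo -> agree -> echo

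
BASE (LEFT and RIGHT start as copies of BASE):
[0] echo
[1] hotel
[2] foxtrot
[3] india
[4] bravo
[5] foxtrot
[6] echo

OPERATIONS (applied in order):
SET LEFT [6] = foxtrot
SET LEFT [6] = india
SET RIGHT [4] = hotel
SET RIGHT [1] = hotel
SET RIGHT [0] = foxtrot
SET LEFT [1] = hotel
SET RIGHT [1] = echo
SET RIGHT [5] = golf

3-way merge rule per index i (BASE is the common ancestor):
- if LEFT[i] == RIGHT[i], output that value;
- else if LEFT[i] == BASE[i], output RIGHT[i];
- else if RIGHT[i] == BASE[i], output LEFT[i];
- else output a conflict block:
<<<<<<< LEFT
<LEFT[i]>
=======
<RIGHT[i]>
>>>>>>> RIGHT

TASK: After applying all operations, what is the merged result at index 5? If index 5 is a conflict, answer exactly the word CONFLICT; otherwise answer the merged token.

Answer: golf

Derivation:
Final LEFT:  [echo, hotel, foxtrot, india, bravo, foxtrot, india]
Final RIGHT: [foxtrot, echo, foxtrot, india, hotel, golf, echo]
i=0: L=echo=BASE, R=foxtrot -> take RIGHT -> foxtrot
i=1: L=hotel=BASE, R=echo -> take RIGHT -> echo
i=2: L=foxtrot R=foxtrot -> agree -> foxtrot
i=3: L=india R=india -> agree -> india
i=4: L=bravo=BASE, R=hotel -> take RIGHT -> hotel
i=5: L=foxtrot=BASE, R=golf -> take RIGHT -> golf
i=6: L=india, R=echo=BASE -> take LEFT -> india
Index 5 -> golf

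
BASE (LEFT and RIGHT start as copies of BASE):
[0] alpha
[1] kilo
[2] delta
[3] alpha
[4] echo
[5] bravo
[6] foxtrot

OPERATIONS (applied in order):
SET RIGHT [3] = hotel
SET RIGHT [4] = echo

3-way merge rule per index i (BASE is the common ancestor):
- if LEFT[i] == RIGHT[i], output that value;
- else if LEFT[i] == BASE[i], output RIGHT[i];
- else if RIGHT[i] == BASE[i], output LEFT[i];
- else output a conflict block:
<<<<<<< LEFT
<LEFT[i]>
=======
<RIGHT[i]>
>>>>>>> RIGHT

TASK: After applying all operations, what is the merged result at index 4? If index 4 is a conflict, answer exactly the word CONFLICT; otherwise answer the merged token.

Answer: echo

Derivation:
Final LEFT:  [alpha, kilo, delta, alpha, echo, bravo, foxtrot]
Final RIGHT: [alpha, kilo, delta, hotel, echo, bravo, foxtrot]
i=0: L=alpha R=alpha -> agree -> alpha
i=1: L=kilo R=kilo -> agree -> kilo
i=2: L=delta R=delta -> agree -> delta
i=3: L=alpha=BASE, R=hotel -> take RIGHT -> hotel
i=4: L=echo R=echo -> agree -> echo
i=5: L=bravo R=bravo -> agree -> bravo
i=6: L=foxtrot R=foxtrot -> agree -> foxtrot
Index 4 -> echo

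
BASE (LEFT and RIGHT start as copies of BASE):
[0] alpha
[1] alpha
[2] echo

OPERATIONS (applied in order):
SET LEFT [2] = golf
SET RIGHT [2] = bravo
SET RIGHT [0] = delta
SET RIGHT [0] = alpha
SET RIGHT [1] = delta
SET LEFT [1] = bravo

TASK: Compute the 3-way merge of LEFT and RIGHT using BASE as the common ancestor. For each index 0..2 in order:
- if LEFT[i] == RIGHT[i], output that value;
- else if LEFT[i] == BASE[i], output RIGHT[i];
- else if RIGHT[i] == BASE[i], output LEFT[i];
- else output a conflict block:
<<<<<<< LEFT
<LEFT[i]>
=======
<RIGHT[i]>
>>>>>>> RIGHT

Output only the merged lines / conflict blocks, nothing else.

Final LEFT:  [alpha, bravo, golf]
Final RIGHT: [alpha, delta, bravo]
i=0: L=alpha R=alpha -> agree -> alpha
i=1: BASE=alpha L=bravo R=delta all differ -> CONFLICT
i=2: BASE=echo L=golf R=bravo all differ -> CONFLICT

Answer: alpha
<<<<<<< LEFT
bravo
=======
delta
>>>>>>> RIGHT
<<<<<<< LEFT
golf
=======
bravo
>>>>>>> RIGHT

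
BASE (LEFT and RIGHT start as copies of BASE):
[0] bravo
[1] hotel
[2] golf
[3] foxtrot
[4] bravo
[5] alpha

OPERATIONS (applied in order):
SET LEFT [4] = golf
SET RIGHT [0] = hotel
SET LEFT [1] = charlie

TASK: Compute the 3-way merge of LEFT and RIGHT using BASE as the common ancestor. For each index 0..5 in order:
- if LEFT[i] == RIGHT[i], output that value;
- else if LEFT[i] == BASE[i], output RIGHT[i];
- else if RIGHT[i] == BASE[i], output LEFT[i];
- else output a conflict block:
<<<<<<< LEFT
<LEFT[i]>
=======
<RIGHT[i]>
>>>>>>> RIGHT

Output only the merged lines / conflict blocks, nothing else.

Final LEFT:  [bravo, charlie, golf, foxtrot, golf, alpha]
Final RIGHT: [hotel, hotel, golf, foxtrot, bravo, alpha]
i=0: L=bravo=BASE, R=hotel -> take RIGHT -> hotel
i=1: L=charlie, R=hotel=BASE -> take LEFT -> charlie
i=2: L=golf R=golf -> agree -> golf
i=3: L=foxtrot R=foxtrot -> agree -> foxtrot
i=4: L=golf, R=bravo=BASE -> take LEFT -> golf
i=5: L=alpha R=alpha -> agree -> alpha

Answer: hotel
charlie
golf
foxtrot
golf
alpha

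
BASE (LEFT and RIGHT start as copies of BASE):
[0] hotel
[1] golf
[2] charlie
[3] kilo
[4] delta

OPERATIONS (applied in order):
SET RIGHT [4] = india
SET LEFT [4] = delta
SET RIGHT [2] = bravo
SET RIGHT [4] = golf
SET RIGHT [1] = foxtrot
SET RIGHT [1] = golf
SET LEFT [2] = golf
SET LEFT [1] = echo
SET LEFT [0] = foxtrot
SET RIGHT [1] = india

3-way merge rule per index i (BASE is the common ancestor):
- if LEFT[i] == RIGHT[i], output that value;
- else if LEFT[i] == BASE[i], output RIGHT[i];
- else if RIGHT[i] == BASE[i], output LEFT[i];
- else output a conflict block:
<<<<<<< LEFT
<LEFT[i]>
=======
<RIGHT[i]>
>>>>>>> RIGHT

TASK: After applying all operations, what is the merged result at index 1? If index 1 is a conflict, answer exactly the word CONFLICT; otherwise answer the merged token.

Final LEFT:  [foxtrot, echo, golf, kilo, delta]
Final RIGHT: [hotel, india, bravo, kilo, golf]
i=0: L=foxtrot, R=hotel=BASE -> take LEFT -> foxtrot
i=1: BASE=golf L=echo R=india all differ -> CONFLICT
i=2: BASE=charlie L=golf R=bravo all differ -> CONFLICT
i=3: L=kilo R=kilo -> agree -> kilo
i=4: L=delta=BASE, R=golf -> take RIGHT -> golf
Index 1 -> CONFLICT

Answer: CONFLICT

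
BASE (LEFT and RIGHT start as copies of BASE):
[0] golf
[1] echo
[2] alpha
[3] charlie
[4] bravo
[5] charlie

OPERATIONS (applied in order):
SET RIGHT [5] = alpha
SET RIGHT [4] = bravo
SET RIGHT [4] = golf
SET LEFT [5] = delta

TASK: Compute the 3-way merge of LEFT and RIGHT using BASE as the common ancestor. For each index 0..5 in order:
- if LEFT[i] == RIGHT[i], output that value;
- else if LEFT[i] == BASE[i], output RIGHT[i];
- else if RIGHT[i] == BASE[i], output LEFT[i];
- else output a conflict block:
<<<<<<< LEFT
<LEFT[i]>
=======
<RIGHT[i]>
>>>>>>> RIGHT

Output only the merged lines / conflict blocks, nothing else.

Final LEFT:  [golf, echo, alpha, charlie, bravo, delta]
Final RIGHT: [golf, echo, alpha, charlie, golf, alpha]
i=0: L=golf R=golf -> agree -> golf
i=1: L=echo R=echo -> agree -> echo
i=2: L=alpha R=alpha -> agree -> alpha
i=3: L=charlie R=charlie -> agree -> charlie
i=4: L=bravo=BASE, R=golf -> take RIGHT -> golf
i=5: BASE=charlie L=delta R=alpha all differ -> CONFLICT

Answer: golf
echo
alpha
charlie
golf
<<<<<<< LEFT
delta
=======
alpha
>>>>>>> RIGHT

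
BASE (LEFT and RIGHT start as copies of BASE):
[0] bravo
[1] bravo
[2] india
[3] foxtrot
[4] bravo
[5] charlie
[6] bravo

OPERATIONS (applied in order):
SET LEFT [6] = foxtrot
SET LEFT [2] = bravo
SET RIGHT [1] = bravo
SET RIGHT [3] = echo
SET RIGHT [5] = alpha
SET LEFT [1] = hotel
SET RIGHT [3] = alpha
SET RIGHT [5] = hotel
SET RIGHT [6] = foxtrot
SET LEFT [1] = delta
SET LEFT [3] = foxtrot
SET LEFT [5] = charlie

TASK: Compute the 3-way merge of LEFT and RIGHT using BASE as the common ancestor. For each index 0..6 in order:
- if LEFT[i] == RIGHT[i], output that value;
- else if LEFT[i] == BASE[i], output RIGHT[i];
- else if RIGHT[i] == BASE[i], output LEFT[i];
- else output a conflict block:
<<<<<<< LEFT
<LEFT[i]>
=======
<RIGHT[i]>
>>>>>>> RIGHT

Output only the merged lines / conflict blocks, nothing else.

Answer: bravo
delta
bravo
alpha
bravo
hotel
foxtrot

Derivation:
Final LEFT:  [bravo, delta, bravo, foxtrot, bravo, charlie, foxtrot]
Final RIGHT: [bravo, bravo, india, alpha, bravo, hotel, foxtrot]
i=0: L=bravo R=bravo -> agree -> bravo
i=1: L=delta, R=bravo=BASE -> take LEFT -> delta
i=2: L=bravo, R=india=BASE -> take LEFT -> bravo
i=3: L=foxtrot=BASE, R=alpha -> take RIGHT -> alpha
i=4: L=bravo R=bravo -> agree -> bravo
i=5: L=charlie=BASE, R=hotel -> take RIGHT -> hotel
i=6: L=foxtrot R=foxtrot -> agree -> foxtrot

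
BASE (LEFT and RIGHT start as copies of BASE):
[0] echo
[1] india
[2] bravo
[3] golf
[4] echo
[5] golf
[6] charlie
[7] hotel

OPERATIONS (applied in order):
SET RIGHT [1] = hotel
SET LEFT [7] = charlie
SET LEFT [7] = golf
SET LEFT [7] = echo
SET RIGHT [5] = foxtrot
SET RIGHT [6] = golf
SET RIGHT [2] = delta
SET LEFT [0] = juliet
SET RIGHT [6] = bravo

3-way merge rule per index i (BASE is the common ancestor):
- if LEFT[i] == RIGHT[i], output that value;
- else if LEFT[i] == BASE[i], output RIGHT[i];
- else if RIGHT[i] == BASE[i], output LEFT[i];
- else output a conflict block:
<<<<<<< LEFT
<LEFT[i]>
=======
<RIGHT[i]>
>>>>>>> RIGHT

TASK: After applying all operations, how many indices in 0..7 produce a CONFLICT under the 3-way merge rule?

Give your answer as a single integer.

Answer: 0

Derivation:
Final LEFT:  [juliet, india, bravo, golf, echo, golf, charlie, echo]
Final RIGHT: [echo, hotel, delta, golf, echo, foxtrot, bravo, hotel]
i=0: L=juliet, R=echo=BASE -> take LEFT -> juliet
i=1: L=india=BASE, R=hotel -> take RIGHT -> hotel
i=2: L=bravo=BASE, R=delta -> take RIGHT -> delta
i=3: L=golf R=golf -> agree -> golf
i=4: L=echo R=echo -> agree -> echo
i=5: L=golf=BASE, R=foxtrot -> take RIGHT -> foxtrot
i=6: L=charlie=BASE, R=bravo -> take RIGHT -> bravo
i=7: L=echo, R=hotel=BASE -> take LEFT -> echo
Conflict count: 0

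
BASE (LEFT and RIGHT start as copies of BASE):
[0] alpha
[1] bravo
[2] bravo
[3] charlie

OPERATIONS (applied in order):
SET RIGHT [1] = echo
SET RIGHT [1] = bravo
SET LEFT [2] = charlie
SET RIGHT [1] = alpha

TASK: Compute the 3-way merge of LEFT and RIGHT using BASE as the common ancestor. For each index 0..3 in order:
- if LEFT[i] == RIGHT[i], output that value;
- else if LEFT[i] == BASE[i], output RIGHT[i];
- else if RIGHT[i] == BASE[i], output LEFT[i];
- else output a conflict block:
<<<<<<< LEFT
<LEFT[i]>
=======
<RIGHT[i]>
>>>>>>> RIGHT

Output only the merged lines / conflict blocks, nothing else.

Answer: alpha
alpha
charlie
charlie

Derivation:
Final LEFT:  [alpha, bravo, charlie, charlie]
Final RIGHT: [alpha, alpha, bravo, charlie]
i=0: L=alpha R=alpha -> agree -> alpha
i=1: L=bravo=BASE, R=alpha -> take RIGHT -> alpha
i=2: L=charlie, R=bravo=BASE -> take LEFT -> charlie
i=3: L=charlie R=charlie -> agree -> charlie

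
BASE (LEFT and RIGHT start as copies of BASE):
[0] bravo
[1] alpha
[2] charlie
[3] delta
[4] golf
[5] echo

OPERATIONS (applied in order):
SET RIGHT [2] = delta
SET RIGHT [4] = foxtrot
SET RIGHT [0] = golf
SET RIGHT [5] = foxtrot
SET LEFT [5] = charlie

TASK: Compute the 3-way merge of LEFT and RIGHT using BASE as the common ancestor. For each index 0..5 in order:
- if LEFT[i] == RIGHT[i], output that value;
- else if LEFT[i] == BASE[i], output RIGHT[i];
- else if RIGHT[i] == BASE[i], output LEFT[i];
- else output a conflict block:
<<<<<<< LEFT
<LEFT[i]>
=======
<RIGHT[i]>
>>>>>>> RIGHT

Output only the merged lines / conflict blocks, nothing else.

Answer: golf
alpha
delta
delta
foxtrot
<<<<<<< LEFT
charlie
=======
foxtrot
>>>>>>> RIGHT

Derivation:
Final LEFT:  [bravo, alpha, charlie, delta, golf, charlie]
Final RIGHT: [golf, alpha, delta, delta, foxtrot, foxtrot]
i=0: L=bravo=BASE, R=golf -> take RIGHT -> golf
i=1: L=alpha R=alpha -> agree -> alpha
i=2: L=charlie=BASE, R=delta -> take RIGHT -> delta
i=3: L=delta R=delta -> agree -> delta
i=4: L=golf=BASE, R=foxtrot -> take RIGHT -> foxtrot
i=5: BASE=echo L=charlie R=foxtrot all differ -> CONFLICT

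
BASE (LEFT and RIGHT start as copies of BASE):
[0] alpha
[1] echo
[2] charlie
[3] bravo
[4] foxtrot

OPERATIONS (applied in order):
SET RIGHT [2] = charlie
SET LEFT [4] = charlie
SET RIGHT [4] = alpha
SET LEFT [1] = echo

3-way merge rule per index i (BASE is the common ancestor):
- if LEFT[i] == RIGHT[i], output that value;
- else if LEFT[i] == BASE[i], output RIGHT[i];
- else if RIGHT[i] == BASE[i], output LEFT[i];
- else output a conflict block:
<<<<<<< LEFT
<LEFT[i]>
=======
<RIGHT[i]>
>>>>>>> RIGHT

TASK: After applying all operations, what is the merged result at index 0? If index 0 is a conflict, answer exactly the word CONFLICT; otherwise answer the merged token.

Final LEFT:  [alpha, echo, charlie, bravo, charlie]
Final RIGHT: [alpha, echo, charlie, bravo, alpha]
i=0: L=alpha R=alpha -> agree -> alpha
i=1: L=echo R=echo -> agree -> echo
i=2: L=charlie R=charlie -> agree -> charlie
i=3: L=bravo R=bravo -> agree -> bravo
i=4: BASE=foxtrot L=charlie R=alpha all differ -> CONFLICT
Index 0 -> alpha

Answer: alpha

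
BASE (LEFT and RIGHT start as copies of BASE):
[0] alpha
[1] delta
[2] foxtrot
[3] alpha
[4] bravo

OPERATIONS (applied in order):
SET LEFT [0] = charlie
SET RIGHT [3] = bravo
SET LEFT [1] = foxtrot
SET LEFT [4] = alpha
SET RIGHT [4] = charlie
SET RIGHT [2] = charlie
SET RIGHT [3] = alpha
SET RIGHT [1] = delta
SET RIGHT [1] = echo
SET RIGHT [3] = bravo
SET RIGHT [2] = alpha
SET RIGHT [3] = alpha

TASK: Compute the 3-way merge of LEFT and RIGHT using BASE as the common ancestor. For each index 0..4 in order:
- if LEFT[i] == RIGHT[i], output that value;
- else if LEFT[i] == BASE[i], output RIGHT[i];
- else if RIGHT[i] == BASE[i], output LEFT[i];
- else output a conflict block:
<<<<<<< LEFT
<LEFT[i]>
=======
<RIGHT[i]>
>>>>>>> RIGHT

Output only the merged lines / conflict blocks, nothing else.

Final LEFT:  [charlie, foxtrot, foxtrot, alpha, alpha]
Final RIGHT: [alpha, echo, alpha, alpha, charlie]
i=0: L=charlie, R=alpha=BASE -> take LEFT -> charlie
i=1: BASE=delta L=foxtrot R=echo all differ -> CONFLICT
i=2: L=foxtrot=BASE, R=alpha -> take RIGHT -> alpha
i=3: L=alpha R=alpha -> agree -> alpha
i=4: BASE=bravo L=alpha R=charlie all differ -> CONFLICT

Answer: charlie
<<<<<<< LEFT
foxtrot
=======
echo
>>>>>>> RIGHT
alpha
alpha
<<<<<<< LEFT
alpha
=======
charlie
>>>>>>> RIGHT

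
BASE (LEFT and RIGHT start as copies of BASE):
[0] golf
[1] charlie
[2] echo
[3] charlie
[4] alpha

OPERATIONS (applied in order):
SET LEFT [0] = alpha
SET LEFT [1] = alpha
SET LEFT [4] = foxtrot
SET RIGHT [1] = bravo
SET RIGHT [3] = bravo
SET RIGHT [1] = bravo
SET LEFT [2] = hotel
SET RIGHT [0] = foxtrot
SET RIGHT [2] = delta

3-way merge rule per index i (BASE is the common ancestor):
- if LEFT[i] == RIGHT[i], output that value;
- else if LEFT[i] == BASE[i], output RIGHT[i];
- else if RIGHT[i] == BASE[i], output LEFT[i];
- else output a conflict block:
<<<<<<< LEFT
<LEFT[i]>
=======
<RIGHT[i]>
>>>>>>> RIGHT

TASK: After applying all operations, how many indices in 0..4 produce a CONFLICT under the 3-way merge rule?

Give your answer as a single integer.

Answer: 3

Derivation:
Final LEFT:  [alpha, alpha, hotel, charlie, foxtrot]
Final RIGHT: [foxtrot, bravo, delta, bravo, alpha]
i=0: BASE=golf L=alpha R=foxtrot all differ -> CONFLICT
i=1: BASE=charlie L=alpha R=bravo all differ -> CONFLICT
i=2: BASE=echo L=hotel R=delta all differ -> CONFLICT
i=3: L=charlie=BASE, R=bravo -> take RIGHT -> bravo
i=4: L=foxtrot, R=alpha=BASE -> take LEFT -> foxtrot
Conflict count: 3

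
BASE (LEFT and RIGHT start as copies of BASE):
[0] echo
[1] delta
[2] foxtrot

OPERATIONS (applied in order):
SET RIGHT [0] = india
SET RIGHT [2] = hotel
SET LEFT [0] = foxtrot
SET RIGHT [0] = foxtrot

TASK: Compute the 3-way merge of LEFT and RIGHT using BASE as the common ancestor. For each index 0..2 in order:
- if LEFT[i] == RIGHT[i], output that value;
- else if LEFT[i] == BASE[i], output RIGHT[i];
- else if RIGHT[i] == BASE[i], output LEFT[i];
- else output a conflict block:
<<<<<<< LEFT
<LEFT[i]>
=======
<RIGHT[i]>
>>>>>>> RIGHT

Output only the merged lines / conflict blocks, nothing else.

Final LEFT:  [foxtrot, delta, foxtrot]
Final RIGHT: [foxtrot, delta, hotel]
i=0: L=foxtrot R=foxtrot -> agree -> foxtrot
i=1: L=delta R=delta -> agree -> delta
i=2: L=foxtrot=BASE, R=hotel -> take RIGHT -> hotel

Answer: foxtrot
delta
hotel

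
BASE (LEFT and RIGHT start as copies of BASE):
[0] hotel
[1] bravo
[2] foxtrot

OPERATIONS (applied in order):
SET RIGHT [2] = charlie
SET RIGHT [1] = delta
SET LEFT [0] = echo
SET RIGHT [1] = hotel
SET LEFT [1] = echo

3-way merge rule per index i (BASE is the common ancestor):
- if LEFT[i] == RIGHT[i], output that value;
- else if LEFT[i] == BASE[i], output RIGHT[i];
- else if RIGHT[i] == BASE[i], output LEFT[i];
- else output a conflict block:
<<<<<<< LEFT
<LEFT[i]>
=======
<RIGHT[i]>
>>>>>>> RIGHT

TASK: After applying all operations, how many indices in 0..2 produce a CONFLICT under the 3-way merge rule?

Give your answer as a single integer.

Answer: 1

Derivation:
Final LEFT:  [echo, echo, foxtrot]
Final RIGHT: [hotel, hotel, charlie]
i=0: L=echo, R=hotel=BASE -> take LEFT -> echo
i=1: BASE=bravo L=echo R=hotel all differ -> CONFLICT
i=2: L=foxtrot=BASE, R=charlie -> take RIGHT -> charlie
Conflict count: 1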